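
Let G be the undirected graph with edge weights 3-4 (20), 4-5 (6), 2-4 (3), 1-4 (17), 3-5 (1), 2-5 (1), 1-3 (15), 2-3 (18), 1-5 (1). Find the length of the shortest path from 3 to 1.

2

Checking several routes:
3→2→5→1: 18 + 1 + 1 = 20
3→4→2→5→1: 20 + 3 + 1 + 1 = 25
3→5→4→1: 1 + 6 + 17 = 24
3→5→2→4→1: 1 + 1 + 3 + 17 = 22
3→5→1: 1 + 1 = 2
3→1: 15
Shortest: 2.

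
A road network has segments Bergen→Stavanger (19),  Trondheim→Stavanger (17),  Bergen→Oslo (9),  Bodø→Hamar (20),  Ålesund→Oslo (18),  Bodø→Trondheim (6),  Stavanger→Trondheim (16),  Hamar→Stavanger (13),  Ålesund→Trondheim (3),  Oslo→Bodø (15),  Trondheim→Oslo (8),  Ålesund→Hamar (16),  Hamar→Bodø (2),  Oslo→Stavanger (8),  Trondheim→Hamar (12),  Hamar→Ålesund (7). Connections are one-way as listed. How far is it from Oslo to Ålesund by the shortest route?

Routes from Oslo to Ålesund:
Oslo-Bodø-Trondheim-Hamar-Ålesund: 15 + 6 + 12 + 7 = 40
Oslo-Bodø-Hamar-Ålesund: 15 + 20 + 7 = 42
Oslo-Stavanger-Trondheim-Hamar-Ålesund: 8 + 16 + 12 + 7 = 43
The minimum is 40 km.

40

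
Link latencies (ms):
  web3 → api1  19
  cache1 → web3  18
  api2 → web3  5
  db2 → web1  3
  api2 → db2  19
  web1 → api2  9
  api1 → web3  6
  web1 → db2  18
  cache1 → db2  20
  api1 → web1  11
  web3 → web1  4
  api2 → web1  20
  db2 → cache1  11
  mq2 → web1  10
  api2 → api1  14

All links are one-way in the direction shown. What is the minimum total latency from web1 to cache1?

29

Paths from web1 to cache1:
web1-api2-db2-cache1: 9 + 19 + 11 = 39
web1-db2-cache1: 18 + 11 = 29
Shortest: 29 ms.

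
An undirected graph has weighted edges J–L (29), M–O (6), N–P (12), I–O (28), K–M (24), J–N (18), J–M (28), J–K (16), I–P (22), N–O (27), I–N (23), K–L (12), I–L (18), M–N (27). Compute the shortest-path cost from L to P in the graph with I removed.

58

Comparing a few candidate routes:
L→K→J→N→P: 12 + 16 + 18 + 12 = 58
L→J→N→P: 29 + 18 + 12 = 59
L→K→M→N→P: 12 + 24 + 27 + 12 = 75
Best route has total 58.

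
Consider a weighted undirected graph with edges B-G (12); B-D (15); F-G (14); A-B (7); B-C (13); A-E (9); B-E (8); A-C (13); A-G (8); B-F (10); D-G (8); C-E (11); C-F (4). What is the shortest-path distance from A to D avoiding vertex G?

22

A few of the A→D routes:
A -> C -> B -> D: 13 + 13 + 15 = 41
A -> C -> F -> B -> D: 13 + 4 + 10 + 15 = 42
A -> B -> D: 7 + 15 = 22
A -> C -> E -> B -> D: 13 + 11 + 8 + 15 = 47
A -> E -> B -> D: 9 + 8 + 15 = 32
Shortest: 22.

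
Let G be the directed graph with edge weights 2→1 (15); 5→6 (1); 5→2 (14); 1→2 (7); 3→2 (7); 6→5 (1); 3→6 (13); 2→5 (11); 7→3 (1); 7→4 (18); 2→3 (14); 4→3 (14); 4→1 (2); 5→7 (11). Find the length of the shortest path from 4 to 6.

21

Checking several routes:
4 → 3 → 6: 14 + 13 = 27
4 → 3 → 2 → 5 → 6: 14 + 7 + 11 + 1 = 33
4 → 1 → 2 → 5 → 6: 2 + 7 + 11 + 1 = 21
The minimum is 21.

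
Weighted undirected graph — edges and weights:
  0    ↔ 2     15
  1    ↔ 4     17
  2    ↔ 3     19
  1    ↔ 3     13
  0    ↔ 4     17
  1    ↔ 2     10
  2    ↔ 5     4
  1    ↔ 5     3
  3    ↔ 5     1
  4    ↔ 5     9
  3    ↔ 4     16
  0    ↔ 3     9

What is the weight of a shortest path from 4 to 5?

A few of the 4→5 routes:
4 -> 3 -> 5: 16 + 1 = 17
4 -> 5: 9
4 -> 0 -> 3 -> 5: 17 + 9 + 1 = 27
4 -> 1 -> 5: 17 + 3 = 20
Best route has total 9.

9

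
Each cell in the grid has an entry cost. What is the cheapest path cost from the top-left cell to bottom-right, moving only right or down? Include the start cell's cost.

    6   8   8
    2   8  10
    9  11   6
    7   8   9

Path [0,0] -> [1,0] -> [1,1] -> [1,2] -> [2,2] -> [3,2]: 6 + 2 + 8 + 10 + 6 + 9 = 41.

41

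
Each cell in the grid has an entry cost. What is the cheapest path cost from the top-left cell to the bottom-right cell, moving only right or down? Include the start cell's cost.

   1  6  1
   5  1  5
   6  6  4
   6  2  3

Best path: r0c0 r1c0 r1c1 r2c1 r3c1 r3c2
Cost: 1 + 5 + 1 + 6 + 2 + 3 = 18

18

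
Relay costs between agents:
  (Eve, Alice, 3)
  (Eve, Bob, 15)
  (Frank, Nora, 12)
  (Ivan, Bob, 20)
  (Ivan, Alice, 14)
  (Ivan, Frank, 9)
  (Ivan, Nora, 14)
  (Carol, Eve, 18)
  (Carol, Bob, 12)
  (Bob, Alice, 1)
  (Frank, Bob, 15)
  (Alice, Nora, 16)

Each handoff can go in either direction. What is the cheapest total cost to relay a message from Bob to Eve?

Comparing a few candidate routes:
Bob - Alice - Eve: 1 + 3 = 4
Bob - Ivan - Alice - Eve: 20 + 14 + 3 = 37
Bob - Frank - Ivan - Alice - Eve: 15 + 9 + 14 + 3 = 41
Bob - Carol - Eve: 12 + 18 = 30
Bob - Eve: 15
The minimum is 4.

4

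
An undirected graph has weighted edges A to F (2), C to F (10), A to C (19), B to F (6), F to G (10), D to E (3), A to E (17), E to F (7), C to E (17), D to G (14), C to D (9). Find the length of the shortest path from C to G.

20

A few of the C→G routes:
C -> F -> G: 10 + 10 = 20
C -> D -> E -> F -> G: 9 + 3 + 7 + 10 = 29
C -> D -> G: 9 + 14 = 23
Shortest: 20.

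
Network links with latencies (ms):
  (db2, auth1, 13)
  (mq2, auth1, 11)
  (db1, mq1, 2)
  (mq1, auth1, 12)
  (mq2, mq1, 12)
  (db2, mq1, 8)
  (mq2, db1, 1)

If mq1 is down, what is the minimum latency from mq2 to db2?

24

Paths from mq2 to db2 avoiding mq1:
mq2 -> auth1 -> db2: 11 + 13 = 24
Best route has total 24 ms.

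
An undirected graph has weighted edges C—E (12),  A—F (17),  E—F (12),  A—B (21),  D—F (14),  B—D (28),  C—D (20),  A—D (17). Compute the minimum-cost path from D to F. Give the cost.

Candidate routes:
D → A → F: 17 + 17 = 34
D → C → E → F: 20 + 12 + 12 = 44
D → F: 14
D → B → A → F: 28 + 21 + 17 = 66
The minimum is 14.

14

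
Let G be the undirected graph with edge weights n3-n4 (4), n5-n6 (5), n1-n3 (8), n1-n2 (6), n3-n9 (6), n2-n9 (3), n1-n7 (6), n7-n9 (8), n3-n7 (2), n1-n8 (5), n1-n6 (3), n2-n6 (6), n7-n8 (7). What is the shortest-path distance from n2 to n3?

A few of the n2→n3 routes:
n2 -> n1 -> n7 -> n3: 6 + 6 + 2 = 14
n2 -> n1 -> n3: 6 + 8 = 14
n2 -> n9 -> n3: 3 + 6 = 9
n2 -> n9 -> n7 -> n3: 3 + 8 + 2 = 13
The minimum is 9.

9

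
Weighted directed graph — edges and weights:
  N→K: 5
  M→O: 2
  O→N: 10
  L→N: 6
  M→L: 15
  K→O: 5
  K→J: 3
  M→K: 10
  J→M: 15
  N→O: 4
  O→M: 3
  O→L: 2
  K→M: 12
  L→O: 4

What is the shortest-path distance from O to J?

Comparing a few candidate routes:
O→N→K→J: 10 + 5 + 3 = 18
O→L→N→K→J: 2 + 6 + 5 + 3 = 16
O→M→K→J: 3 + 10 + 3 = 16
Best route has total 16.

16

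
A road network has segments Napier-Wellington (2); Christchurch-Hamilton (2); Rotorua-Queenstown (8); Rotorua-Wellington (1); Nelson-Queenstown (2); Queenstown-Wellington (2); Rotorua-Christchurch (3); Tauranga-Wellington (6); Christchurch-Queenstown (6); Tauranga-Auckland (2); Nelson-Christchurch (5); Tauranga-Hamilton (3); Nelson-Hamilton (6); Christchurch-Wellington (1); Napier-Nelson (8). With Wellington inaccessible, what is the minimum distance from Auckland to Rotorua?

Some routes from Auckland to Rotorua avoiding Wellington:
Auckland → Tauranga → Hamilton → Nelson → Christchurch → Rotorua: 2 + 3 + 6 + 5 + 3 = 19
Auckland → Tauranga → Hamilton → Christchurch → Rotorua: 2 + 3 + 2 + 3 = 10
Auckland → Tauranga → Hamilton → Christchurch → Queenstown → Rotorua: 2 + 3 + 2 + 6 + 8 = 21
Best route has total 10 mi.

10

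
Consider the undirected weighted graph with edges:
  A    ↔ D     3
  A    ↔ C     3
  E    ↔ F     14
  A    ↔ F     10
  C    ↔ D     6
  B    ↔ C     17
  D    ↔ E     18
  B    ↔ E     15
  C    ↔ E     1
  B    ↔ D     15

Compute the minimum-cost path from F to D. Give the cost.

13

Checking several routes:
F -> A -> C -> D: 10 + 3 + 6 = 19
F -> A -> D: 10 + 3 = 13
F -> E -> C -> A -> D: 14 + 1 + 3 + 3 = 21
The minimum is 13.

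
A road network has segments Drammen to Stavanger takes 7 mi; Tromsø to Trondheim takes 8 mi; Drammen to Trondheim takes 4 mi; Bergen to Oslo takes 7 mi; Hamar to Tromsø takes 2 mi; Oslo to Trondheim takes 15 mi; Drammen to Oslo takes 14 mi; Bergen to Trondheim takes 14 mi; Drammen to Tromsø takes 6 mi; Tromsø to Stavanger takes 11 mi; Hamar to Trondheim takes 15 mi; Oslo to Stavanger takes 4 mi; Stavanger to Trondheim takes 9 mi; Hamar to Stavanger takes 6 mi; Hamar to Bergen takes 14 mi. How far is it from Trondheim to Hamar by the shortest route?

Comparing a few candidate routes:
Trondheim-Hamar: 15
Trondheim-Stavanger-Hamar: 9 + 6 = 15
Trondheim-Tromsø-Hamar: 8 + 2 = 10
Trondheim-Drammen-Tromsø-Hamar: 4 + 6 + 2 = 12
Shortest: 10 mi.

10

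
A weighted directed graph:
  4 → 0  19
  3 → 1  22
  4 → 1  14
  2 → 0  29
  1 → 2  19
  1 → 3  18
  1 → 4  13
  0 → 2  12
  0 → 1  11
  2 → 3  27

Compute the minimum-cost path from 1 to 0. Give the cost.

Candidate routes:
1-4-0: 13 + 19 = 32
1-2-0: 19 + 29 = 48
The minimum is 32.

32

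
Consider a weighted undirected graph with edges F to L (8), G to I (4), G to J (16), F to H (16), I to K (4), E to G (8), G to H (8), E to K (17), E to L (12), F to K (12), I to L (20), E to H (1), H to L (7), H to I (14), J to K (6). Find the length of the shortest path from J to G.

Comparing a few candidate routes:
J → K → E → H → G: 6 + 17 + 1 + 8 = 32
J → G: 16
J → K → E → G: 6 + 17 + 8 = 31
J → K → I → G: 6 + 4 + 4 = 14
Best route has total 14.

14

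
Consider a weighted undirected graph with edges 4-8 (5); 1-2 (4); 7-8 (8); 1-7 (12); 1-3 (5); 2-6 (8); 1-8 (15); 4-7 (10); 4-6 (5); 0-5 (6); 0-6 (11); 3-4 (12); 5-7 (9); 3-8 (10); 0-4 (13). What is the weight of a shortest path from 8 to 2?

18

Some routes from 8 to 2:
8→4→3→1→2: 5 + 12 + 5 + 4 = 26
8→4→6→2: 5 + 5 + 8 = 18
8→1→2: 15 + 4 = 19
8→3→1→2: 10 + 5 + 4 = 19
8→7→1→2: 8 + 12 + 4 = 24
Best route has total 18.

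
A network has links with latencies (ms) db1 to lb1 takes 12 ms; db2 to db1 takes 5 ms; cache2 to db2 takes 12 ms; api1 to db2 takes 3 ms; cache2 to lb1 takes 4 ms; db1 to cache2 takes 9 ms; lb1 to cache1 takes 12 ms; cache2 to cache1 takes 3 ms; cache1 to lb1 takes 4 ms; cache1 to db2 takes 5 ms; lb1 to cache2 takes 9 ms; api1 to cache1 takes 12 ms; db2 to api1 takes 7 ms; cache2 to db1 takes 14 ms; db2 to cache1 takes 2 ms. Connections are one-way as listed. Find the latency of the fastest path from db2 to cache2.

14

Routes from db2 to cache2:
db2 - db1 - cache2: 5 + 9 = 14
db2 - api1 - cache1 - lb1 - cache2: 7 + 12 + 4 + 9 = 32
db2 - db1 - lb1 - cache2: 5 + 12 + 9 = 26
db2 - cache1 - lb1 - cache2: 2 + 4 + 9 = 15
Shortest: 14 ms.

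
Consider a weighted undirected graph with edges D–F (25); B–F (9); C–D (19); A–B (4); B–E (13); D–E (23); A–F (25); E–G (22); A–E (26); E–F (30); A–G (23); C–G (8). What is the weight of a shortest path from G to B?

A few of the G→B routes:
G - E - B: 22 + 13 = 35
G - C - D - F - B: 8 + 19 + 25 + 9 = 61
G - E - A - B: 22 + 26 + 4 = 52
G - A - F - B: 23 + 25 + 9 = 57
G - A - B: 23 + 4 = 27
Shortest: 27.

27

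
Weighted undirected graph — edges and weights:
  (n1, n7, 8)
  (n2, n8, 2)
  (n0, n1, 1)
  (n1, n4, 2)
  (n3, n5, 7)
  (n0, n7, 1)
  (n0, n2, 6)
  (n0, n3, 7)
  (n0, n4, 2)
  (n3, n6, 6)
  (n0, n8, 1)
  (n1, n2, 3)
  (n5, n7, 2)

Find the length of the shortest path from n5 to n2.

6

Checking several routes:
n5 - n7 - n0 - n2: 2 + 1 + 6 = 9
n5 - n7 - n0 - n1 - n2: 2 + 1 + 1 + 3 = 7
n5 - n7 - n0 - n8 - n2: 2 + 1 + 1 + 2 = 6
Best route has total 6.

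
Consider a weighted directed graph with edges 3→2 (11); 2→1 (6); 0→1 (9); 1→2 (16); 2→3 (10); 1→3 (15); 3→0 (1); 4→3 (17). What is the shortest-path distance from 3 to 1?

10

Candidate routes:
3 - 0 - 1: 1 + 9 = 10
3 - 2 - 1: 11 + 6 = 17
Best route has total 10.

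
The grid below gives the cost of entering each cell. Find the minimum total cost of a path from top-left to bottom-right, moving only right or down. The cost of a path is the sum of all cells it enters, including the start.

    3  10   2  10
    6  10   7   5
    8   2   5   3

Path r0c0 → r1c0 → r2c0 → r2c1 → r2c2 → r2c3: 3 + 6 + 8 + 2 + 5 + 3 = 27.
For comparison, the top-then-right route costs 33.

27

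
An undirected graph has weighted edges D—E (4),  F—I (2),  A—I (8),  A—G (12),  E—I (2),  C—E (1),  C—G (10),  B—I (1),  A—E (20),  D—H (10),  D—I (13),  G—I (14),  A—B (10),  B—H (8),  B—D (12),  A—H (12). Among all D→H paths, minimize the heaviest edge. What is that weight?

A few of the D→H routes:
D -> E -> I -> A -> B -> H: max(4, 2, 8, 10, 8) = 10
D -> B -> H: max(12, 8) = 12
D -> H: max(10) = 10
D -> E -> I -> B -> H: max(4, 2, 1, 8) = 8
Best route has worst link 8.

8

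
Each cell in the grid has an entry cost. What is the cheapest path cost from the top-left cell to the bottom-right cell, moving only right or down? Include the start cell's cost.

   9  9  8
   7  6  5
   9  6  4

31

Path r0c0 -> r1c0 -> r1c1 -> r1c2 -> r2c2: 9 + 7 + 6 + 5 + 4 = 31.
For comparison, the top-then-right route costs 35.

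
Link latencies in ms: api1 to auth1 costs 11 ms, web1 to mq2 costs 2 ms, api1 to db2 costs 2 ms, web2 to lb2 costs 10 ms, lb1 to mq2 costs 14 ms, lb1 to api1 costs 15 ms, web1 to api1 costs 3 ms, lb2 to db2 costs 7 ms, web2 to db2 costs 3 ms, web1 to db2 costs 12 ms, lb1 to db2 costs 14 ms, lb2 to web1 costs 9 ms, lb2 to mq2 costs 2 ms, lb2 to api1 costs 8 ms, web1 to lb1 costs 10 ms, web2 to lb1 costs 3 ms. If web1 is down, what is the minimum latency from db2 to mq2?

9

Checking several routes:
db2 - api1 - lb2 - mq2: 2 + 8 + 2 = 12
db2 - web2 - lb1 - mq2: 3 + 3 + 14 = 20
db2 - web2 - lb2 - mq2: 3 + 10 + 2 = 15
db2 - lb2 - mq2: 7 + 2 = 9
The minimum is 9 ms.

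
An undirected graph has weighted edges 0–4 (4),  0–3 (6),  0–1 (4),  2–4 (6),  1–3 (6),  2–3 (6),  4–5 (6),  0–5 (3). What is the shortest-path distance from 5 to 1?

A few of the 5→1 routes:
5 → 0 → 1: 3 + 4 = 7
5 → 0 → 3 → 1: 3 + 6 + 6 = 15
5 → 4 → 0 → 1: 6 + 4 + 4 = 14
5 → 4 → 0 → 3 → 1: 6 + 4 + 6 + 6 = 22
Shortest: 7.

7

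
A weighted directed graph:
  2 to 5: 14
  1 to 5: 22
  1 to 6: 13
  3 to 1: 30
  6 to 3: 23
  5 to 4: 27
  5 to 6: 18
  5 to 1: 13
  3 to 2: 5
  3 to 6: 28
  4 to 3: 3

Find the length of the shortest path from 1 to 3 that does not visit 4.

36

Paths from 1 to 3 avoiding 4:
1 -> 6 -> 3: 13 + 23 = 36
1 -> 5 -> 6 -> 3: 22 + 18 + 23 = 63
Shortest: 36.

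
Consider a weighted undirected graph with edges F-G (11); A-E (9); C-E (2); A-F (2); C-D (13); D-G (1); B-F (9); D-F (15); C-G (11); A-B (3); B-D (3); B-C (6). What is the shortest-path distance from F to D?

Checking several routes:
F-B-D: 9 + 3 = 12
F-G-D: 11 + 1 = 12
F-D: 15
F-A-B-C-G-D: 2 + 3 + 6 + 11 + 1 = 23
F-A-B-D: 2 + 3 + 3 = 8
F-A-E-C-B-D: 2 + 9 + 2 + 6 + 3 = 22
The minimum is 8.

8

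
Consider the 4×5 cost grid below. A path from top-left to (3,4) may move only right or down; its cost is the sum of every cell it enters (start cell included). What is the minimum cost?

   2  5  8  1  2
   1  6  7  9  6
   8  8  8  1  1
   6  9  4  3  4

29

Cheapest: [0,0] [0,1] [0,2] [0,3] [0,4] [1,4] [2,4] [3,4]
  2 + 5 + 8 + 1 + 2 + 6 + 1 + 4 = 29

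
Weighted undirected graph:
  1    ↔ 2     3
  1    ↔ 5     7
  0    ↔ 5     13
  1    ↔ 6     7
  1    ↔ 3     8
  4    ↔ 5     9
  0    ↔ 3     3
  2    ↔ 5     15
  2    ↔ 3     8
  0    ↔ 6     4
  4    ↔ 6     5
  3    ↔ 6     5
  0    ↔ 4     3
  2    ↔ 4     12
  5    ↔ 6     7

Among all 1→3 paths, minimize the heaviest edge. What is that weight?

Checking several routes:
1→6→3: max(7, 5) = 7
1→6→4→0→3: max(7, 5, 3, 3) = 7
1→6→0→3: max(7, 4, 3) = 7
Smallest bottleneck: 7.

7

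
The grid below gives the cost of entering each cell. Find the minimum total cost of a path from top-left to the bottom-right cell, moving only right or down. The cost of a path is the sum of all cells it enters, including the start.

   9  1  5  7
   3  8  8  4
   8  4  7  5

One optimal route is (0,0) (0,1) (0,2) (0,3) (1,3) (2,3).
Its cost is 9 + 1 + 5 + 7 + 4 + 5 = 31.

31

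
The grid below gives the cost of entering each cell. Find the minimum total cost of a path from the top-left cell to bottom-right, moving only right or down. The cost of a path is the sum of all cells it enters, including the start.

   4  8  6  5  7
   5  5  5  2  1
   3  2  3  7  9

31

Take r0c0 → r1c0 → r1c1 → r1c2 → r1c3 → r1c4 → r2c4 for a total of 4 + 5 + 5 + 5 + 2 + 1 + 9 = 31.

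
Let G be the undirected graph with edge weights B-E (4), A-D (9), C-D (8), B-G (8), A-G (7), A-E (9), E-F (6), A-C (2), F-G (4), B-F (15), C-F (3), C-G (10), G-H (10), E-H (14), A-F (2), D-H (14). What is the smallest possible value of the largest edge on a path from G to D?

8

Checking several routes:
G-A-F-C-D: max(7, 2, 3, 8) = 8
G-F-C-D: max(4, 3, 8) = 8
G-B-E-F-C-D: max(8, 4, 6, 3, 8) = 8
G-B-E-F-A-C-D: max(8, 4, 6, 2, 2, 8) = 8
G-F-A-C-D: max(4, 2, 2, 8) = 8
G-A-C-D: max(7, 2, 8) = 8
Best route has worst link 8.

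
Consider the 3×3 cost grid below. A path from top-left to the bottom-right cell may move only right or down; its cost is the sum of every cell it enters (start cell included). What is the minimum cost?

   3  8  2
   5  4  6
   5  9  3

21

Take (0,0)→(1,0)→(1,1)→(1,2)→(2,2) for a total of 3 + 5 + 4 + 6 + 3 = 21.
For comparison, the top-then-right route costs 22.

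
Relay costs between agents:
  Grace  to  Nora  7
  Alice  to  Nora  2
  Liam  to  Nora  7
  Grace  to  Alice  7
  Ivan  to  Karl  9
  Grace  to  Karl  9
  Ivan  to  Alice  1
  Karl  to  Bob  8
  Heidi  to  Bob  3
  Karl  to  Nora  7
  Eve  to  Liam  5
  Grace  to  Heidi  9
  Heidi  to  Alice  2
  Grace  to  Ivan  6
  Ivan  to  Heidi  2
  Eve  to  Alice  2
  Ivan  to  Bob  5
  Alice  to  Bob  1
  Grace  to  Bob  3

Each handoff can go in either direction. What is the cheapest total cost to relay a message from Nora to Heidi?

A few of the Nora→Heidi routes:
Nora - Alice - Heidi: 2 + 2 = 4
Nora - Alice - Ivan - Heidi: 2 + 1 + 2 = 5
Nora - Alice - Bob - Heidi: 2 + 1 + 3 = 6
The minimum is 4.

4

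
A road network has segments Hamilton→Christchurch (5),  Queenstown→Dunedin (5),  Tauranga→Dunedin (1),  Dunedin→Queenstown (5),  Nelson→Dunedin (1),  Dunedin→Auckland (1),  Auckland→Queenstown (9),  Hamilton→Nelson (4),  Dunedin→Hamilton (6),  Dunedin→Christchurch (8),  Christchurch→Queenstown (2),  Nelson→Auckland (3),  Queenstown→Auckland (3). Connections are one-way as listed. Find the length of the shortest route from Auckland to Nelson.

Routes from Auckland to Nelson:
Auckland -> Queenstown -> Dunedin -> Hamilton -> Nelson: 9 + 5 + 6 + 4 = 24
Best route has total 24 mi.

24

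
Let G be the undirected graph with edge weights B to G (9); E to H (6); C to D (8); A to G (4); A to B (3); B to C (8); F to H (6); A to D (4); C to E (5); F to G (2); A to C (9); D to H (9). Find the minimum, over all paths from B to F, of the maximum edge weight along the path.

4

A few of the B→F routes:
B→A→D→C→E→H→F: max(3, 4, 8, 5, 6, 6) = 8
B→A→G→F: max(3, 4, 2) = 4
B→C→D→A→G→F: max(8, 8, 4, 4, 2) = 8
The minimum achievable maximum is 4.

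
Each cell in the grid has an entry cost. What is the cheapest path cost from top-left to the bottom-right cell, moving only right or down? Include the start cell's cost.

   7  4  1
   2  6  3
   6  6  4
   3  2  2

Best path: r0c0→r0c1→r0c2→r1c2→r2c2→r3c2
Cost: 7 + 4 + 1 + 3 + 4 + 2 = 21

21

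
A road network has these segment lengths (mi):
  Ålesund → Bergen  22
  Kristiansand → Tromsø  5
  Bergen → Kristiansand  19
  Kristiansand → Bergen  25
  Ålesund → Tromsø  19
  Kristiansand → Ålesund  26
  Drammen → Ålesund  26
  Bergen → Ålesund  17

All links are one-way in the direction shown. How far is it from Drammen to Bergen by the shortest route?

48

Candidate routes:
Drammen - Ålesund - Bergen: 26 + 22 = 48
The minimum is 48 mi.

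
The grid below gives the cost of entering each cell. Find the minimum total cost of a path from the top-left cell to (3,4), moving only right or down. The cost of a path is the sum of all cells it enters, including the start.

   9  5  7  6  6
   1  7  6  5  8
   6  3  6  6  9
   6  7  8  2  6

Take (0,0)→(1,0)→(2,0)→(2,1)→(2,2)→(2,3)→(3,3)→(3,4) for a total of 9 + 1 + 6 + 3 + 6 + 6 + 2 + 6 = 39.
For comparison, the top-then-right route costs 56.

39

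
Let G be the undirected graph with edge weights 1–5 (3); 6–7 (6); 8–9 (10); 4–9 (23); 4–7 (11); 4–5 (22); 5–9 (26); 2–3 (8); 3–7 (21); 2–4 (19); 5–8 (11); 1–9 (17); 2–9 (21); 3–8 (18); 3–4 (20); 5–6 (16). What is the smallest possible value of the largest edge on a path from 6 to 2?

Some routes from 6 to 2:
6-5-1-9-8-3-2: max(16, 3, 17, 10, 18, 8) = 18
6-5-8-3-2: max(16, 11, 18, 8) = 18
6-7-4-2: max(6, 11, 19) = 19
Smallest bottleneck: 18.

18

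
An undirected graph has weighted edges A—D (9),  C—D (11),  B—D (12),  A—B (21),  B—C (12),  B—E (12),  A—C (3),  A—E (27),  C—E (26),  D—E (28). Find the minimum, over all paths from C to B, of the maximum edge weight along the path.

12

Checking several routes:
C → B: max(12) = 12
C → D → B: max(11, 12) = 12
C → A → D → B: max(3, 9, 12) = 12
Best route has worst link 12.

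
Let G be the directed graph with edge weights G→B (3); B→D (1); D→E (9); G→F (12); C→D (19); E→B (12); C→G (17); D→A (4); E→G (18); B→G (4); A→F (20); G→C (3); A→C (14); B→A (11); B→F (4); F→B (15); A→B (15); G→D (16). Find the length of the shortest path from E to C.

19

Checking several routes:
E-G-B-A-C: 18 + 3 + 11 + 14 = 46
E-B-G-C: 12 + 4 + 3 = 19
E-G-C: 18 + 3 = 21
E-B-D-A-C: 12 + 1 + 4 + 14 = 31
E-G-B-D-A-C: 18 + 3 + 1 + 4 + 14 = 40
E-B-A-C: 12 + 11 + 14 = 37
Shortest: 19.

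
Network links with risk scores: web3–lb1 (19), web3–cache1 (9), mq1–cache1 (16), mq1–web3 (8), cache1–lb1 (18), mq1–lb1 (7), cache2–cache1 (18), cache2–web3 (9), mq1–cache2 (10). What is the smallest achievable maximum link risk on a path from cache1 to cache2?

9

Some routes from cache1 to cache2:
cache1 -> mq1 -> web3 -> cache2: max(16, 8, 9) = 16
cache1 -> cache2: max(18) = 18
cache1 -> web3 -> cache2: max(9, 9) = 9
cache1 -> web3 -> mq1 -> cache2: max(9, 8, 10) = 10
cache1 -> lb1 -> mq1 -> cache2: max(18, 7, 10) = 18
cache1 -> mq1 -> cache2: max(16, 10) = 16
Best route has worst link 9.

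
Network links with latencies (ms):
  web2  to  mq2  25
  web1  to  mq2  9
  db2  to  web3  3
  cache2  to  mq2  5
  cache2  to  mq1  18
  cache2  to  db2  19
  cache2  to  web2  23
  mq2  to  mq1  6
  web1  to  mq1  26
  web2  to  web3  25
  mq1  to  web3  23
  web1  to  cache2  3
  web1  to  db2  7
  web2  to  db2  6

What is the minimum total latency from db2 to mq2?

Checking several routes:
db2 - cache2 - mq2: 19 + 5 = 24
db2 - web1 - mq2: 7 + 9 = 16
db2 - web1 - cache2 - mq2: 7 + 3 + 5 = 15
The minimum is 15 ms.

15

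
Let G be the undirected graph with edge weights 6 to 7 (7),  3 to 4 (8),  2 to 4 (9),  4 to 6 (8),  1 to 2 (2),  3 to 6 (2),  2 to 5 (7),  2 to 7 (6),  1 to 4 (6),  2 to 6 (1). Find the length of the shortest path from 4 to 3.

8

Comparing a few candidate routes:
4 - 3: 8
4 - 6 - 3: 8 + 2 = 10
4 - 1 - 2 - 7 - 6 - 3: 6 + 2 + 6 + 7 + 2 = 23
4 - 2 - 6 - 3: 9 + 1 + 2 = 12
4 - 1 - 2 - 6 - 3: 6 + 2 + 1 + 2 = 11
The minimum is 8.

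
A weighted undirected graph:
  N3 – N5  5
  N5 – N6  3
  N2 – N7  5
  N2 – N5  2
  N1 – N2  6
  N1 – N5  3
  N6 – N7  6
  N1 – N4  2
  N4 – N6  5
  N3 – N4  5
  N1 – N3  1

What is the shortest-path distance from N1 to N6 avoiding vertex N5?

Paths from N1 to N6 avoiding N5:
N1→N3→N4→N6: 1 + 5 + 5 = 11
N1→N2→N7→N6: 6 + 5 + 6 = 17
N1→N4→N6: 2 + 5 = 7
The minimum is 7.

7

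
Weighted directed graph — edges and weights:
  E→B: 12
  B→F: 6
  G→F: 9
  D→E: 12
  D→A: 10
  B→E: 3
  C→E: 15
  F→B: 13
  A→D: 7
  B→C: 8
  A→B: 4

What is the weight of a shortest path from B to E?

3

Candidate routes:
B -> C -> E: 8 + 15 = 23
B -> E: 3
Best route has total 3.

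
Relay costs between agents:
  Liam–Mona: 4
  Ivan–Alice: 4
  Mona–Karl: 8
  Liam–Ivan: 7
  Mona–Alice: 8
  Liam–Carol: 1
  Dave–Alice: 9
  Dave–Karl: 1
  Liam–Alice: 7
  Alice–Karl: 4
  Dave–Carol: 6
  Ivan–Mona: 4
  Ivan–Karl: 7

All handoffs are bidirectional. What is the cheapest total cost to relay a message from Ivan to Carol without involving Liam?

14

A few of the Ivan→Carol routes:
Ivan -> Alice -> Karl -> Dave -> Carol: 4 + 4 + 1 + 6 = 15
Ivan -> Alice -> Dave -> Carol: 4 + 9 + 6 = 19
Ivan -> Karl -> Dave -> Carol: 7 + 1 + 6 = 14
Best route has total 14.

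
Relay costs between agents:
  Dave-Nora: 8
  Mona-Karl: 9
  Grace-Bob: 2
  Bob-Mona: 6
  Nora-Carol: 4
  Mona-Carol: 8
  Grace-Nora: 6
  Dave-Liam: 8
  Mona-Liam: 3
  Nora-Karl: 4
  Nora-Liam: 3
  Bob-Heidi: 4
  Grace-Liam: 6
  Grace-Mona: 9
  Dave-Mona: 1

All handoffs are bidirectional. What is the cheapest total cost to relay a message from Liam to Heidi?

Checking several routes:
Liam → Nora → Dave → Mona → Bob → Heidi: 3 + 8 + 1 + 6 + 4 = 22
Liam → Nora → Grace → Bob → Heidi: 3 + 6 + 2 + 4 = 15
Liam → Mona → Bob → Heidi: 3 + 6 + 4 = 13
Liam → Grace → Bob → Heidi: 6 + 2 + 4 = 12
Liam → Dave → Mona → Bob → Heidi: 8 + 1 + 6 + 4 = 19
Liam → Mona → Grace → Bob → Heidi: 3 + 9 + 2 + 4 = 18
Shortest: 12.

12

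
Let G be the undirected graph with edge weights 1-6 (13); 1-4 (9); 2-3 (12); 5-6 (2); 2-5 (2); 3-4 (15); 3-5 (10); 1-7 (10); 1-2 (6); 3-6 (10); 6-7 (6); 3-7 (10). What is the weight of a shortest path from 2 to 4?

Comparing a few candidate routes:
2 - 5 - 6 - 7 - 1 - 4: 2 + 2 + 6 + 10 + 9 = 29
2 - 3 - 4: 12 + 15 = 27
2 - 5 - 6 - 3 - 4: 2 + 2 + 10 + 15 = 29
2 - 5 - 3 - 4: 2 + 10 + 15 = 27
2 - 5 - 6 - 1 - 4: 2 + 2 + 13 + 9 = 26
2 - 1 - 4: 6 + 9 = 15
Shortest: 15.

15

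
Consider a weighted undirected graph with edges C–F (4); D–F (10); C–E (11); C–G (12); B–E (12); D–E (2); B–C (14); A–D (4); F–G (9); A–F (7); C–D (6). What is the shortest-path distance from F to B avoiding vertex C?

Candidate routes:
F - A - D - E - B: 7 + 4 + 2 + 12 = 25
F - D - E - B: 10 + 2 + 12 = 24
Shortest: 24.

24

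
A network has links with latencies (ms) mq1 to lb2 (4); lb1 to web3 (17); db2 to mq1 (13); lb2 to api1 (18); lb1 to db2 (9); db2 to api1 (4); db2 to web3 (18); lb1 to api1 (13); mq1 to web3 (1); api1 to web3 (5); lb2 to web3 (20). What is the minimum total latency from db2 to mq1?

10

Checking several routes:
db2 → web3 → mq1: 18 + 1 = 19
db2 → api1 → lb2 → mq1: 4 + 18 + 4 = 26
db2 → api1 → web3 → mq1: 4 + 5 + 1 = 10
db2 → mq1: 13
Shortest: 10 ms.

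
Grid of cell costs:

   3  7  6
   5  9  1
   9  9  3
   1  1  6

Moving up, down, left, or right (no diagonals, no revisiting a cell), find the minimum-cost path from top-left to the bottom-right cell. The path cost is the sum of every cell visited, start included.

Take r0c0 r1c0 r2c0 r3c0 r3c1 r3c2 for a total of 3 + 5 + 9 + 1 + 1 + 6 = 25.

25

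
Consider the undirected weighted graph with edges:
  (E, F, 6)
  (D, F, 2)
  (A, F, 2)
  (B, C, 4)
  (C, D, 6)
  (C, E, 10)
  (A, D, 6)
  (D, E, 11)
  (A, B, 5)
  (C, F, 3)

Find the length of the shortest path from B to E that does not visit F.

Paths from B to E avoiding F:
B - A - D - C - E: 5 + 6 + 6 + 10 = 27
B - C - E: 4 + 10 = 14
B - C - D - E: 4 + 6 + 11 = 21
B - A - D - E: 5 + 6 + 11 = 22
Shortest: 14.

14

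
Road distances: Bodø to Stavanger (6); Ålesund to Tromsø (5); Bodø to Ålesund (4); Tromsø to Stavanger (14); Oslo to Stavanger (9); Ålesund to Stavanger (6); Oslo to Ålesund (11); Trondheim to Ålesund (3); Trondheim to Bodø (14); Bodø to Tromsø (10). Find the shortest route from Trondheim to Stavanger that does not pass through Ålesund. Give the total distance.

Paths from Trondheim to Stavanger avoiding Ålesund:
Trondheim→Bodø→Stavanger: 14 + 6 = 20
Trondheim→Bodø→Tromsø→Stavanger: 14 + 10 + 14 = 38
Best route has total 20.

20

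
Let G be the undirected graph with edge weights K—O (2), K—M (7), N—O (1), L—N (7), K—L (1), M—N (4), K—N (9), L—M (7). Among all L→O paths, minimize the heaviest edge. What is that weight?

Checking several routes:
L-K-M-N-O: max(1, 7, 4, 1) = 7
L-K-O: max(1, 2) = 2
L-M-K-O: max(7, 7, 2) = 7
L-N-M-K-O: max(7, 4, 7, 2) = 7
L-N-O: max(7, 1) = 7
L-M-N-O: max(7, 4, 1) = 7
Best route has worst link 2.

2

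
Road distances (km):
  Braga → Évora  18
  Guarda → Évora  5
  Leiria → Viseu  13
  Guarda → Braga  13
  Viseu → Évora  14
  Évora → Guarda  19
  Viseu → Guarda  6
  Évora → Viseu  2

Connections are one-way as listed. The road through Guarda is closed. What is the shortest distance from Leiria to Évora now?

Routes from Leiria to Évora avoiding Guarda:
Leiria - Viseu - Évora: 13 + 14 = 27
The minimum is 27 km.

27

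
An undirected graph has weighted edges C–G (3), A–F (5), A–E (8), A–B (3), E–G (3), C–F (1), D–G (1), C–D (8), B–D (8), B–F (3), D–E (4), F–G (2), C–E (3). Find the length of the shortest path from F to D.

3

Comparing a few candidate routes:
F→C→E→D: 1 + 3 + 4 = 8
F→G→D: 2 + 1 = 3
F→C→G→D: 1 + 3 + 1 = 5
Shortest: 3.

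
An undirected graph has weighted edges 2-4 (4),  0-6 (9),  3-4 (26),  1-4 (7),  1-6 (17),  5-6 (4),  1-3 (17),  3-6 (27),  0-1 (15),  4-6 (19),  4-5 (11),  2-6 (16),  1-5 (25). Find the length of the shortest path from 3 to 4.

Comparing a few candidate routes:
3 → 4: 26
3 → 6 → 5 → 4: 27 + 4 + 11 = 42
3 → 1 → 4: 17 + 7 = 24
The minimum is 24.

24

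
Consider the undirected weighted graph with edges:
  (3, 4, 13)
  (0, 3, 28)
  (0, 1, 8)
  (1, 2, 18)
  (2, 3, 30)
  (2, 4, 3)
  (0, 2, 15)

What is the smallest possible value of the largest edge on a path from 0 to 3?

15

Some routes from 0 to 3:
0 - 1 - 2 - 3: max(8, 18, 30) = 30
0 - 3: max(28) = 28
0 - 2 - 4 - 3: max(15, 3, 13) = 15
0 - 1 - 2 - 4 - 3: max(8, 18, 3, 13) = 18
Best route has worst link 15.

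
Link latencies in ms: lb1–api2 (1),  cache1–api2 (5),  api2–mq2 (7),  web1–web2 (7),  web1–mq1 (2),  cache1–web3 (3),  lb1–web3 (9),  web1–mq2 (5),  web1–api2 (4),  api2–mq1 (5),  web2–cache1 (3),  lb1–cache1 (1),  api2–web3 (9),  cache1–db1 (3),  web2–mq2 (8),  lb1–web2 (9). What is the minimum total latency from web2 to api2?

5

Some routes from web2 to api2:
web2-cache1-api2: 3 + 5 = 8
web2-lb1-api2: 9 + 1 = 10
web2-cache1-lb1-api2: 3 + 1 + 1 = 5
Best route has total 5 ms.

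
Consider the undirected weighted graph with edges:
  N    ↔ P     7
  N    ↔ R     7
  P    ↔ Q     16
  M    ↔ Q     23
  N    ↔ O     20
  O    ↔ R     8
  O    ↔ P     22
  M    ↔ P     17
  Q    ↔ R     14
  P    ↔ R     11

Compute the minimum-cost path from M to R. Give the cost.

28

Some routes from M to R:
M→P→Q→R: 17 + 16 + 14 = 47
M→Q→P→R: 23 + 16 + 11 = 50
M→P→R: 17 + 11 = 28
M→Q→R: 23 + 14 = 37
M→P→O→R: 17 + 22 + 8 = 47
M→P→N→R: 17 + 7 + 7 = 31
Best route has total 28.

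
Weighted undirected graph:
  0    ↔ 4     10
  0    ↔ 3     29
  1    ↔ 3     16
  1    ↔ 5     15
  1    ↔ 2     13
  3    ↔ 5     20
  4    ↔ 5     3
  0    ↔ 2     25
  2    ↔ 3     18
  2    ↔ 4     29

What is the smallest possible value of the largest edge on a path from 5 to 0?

Comparing a few candidate routes:
5 -> 3 -> 2 -> 0: max(20, 18, 25) = 25
5 -> 1 -> 3 -> 2 -> 0: max(15, 16, 18, 25) = 25
5 -> 1 -> 2 -> 0: max(15, 13, 25) = 25
5 -> 4 -> 0: max(3, 10) = 10
Smallest bottleneck: 10.

10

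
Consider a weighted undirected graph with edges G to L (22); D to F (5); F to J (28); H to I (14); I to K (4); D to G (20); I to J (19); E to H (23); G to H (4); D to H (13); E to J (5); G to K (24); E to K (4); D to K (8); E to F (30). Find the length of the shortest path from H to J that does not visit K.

28

A few of the H→J routes:
H→E→J: 23 + 5 = 28
H→I→J: 14 + 19 = 33
H→D→F→J: 13 + 5 + 28 = 46
H→D→F→E→J: 13 + 5 + 30 + 5 = 53
The minimum is 28.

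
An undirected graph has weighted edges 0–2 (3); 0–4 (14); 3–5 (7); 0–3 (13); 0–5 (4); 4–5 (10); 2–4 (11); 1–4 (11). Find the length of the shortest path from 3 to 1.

A few of the 3→1 routes:
3 → 5 → 4 → 1: 7 + 10 + 11 = 28
3 → 5 → 0 → 4 → 1: 7 + 4 + 14 + 11 = 36
3 → 5 → 0 → 2 → 4 → 1: 7 + 4 + 3 + 11 + 11 = 36
Shortest: 28.

28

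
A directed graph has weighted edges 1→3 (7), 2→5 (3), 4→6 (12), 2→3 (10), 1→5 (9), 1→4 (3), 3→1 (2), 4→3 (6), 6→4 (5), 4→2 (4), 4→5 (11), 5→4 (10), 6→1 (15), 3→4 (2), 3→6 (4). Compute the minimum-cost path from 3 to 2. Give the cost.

6

Comparing a few candidate routes:
3→4→2: 2 + 4 = 6
3→6→1→4→2: 4 + 15 + 3 + 4 = 26
3→6→4→2: 4 + 5 + 4 = 13
3→1→4→2: 2 + 3 + 4 = 9
3→1→5→4→2: 2 + 9 + 10 + 4 = 25
The minimum is 6.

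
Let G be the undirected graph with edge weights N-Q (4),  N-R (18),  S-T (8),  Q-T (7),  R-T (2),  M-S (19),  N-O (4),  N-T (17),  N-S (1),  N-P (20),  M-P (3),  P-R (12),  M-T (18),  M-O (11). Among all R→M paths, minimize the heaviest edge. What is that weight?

Comparing a few candidate routes:
R → N → T → M: max(18, 17, 18) = 18
R → T → Q → N → O → M: max(2, 7, 4, 4, 11) = 11
R → T → M: max(2, 18) = 18
R → T → S → N → O → M: max(2, 8, 1, 4, 11) = 11
R → P → M: max(12, 3) = 12
R → T → N → O → M: max(2, 17, 4, 11) = 17
The minimum achievable maximum is 11.

11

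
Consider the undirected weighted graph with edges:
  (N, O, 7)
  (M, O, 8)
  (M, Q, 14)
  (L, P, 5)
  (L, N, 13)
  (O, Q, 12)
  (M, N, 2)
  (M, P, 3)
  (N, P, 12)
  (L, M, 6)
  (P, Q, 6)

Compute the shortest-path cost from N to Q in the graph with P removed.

16

Paths from N to Q avoiding P:
N-L-M-O-Q: 13 + 6 + 8 + 12 = 39
N-M-O-Q: 2 + 8 + 12 = 22
N-M-Q: 2 + 14 = 16
N-O-M-Q: 7 + 8 + 14 = 29
N-O-Q: 7 + 12 = 19
N-L-M-Q: 13 + 6 + 14 = 33
Best route has total 16.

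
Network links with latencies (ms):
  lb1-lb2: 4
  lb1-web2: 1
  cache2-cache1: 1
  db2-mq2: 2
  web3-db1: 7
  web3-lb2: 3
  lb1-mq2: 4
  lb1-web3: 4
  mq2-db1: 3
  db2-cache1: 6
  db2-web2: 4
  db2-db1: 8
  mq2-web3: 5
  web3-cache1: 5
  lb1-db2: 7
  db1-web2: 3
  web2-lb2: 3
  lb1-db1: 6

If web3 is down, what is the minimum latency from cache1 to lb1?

Comparing a few candidate routes:
cache1 -> db2 -> lb1: 6 + 7 = 13
cache1 -> db2 -> mq2 -> lb1: 6 + 2 + 4 = 12
cache1 -> db2 -> web2 -> lb1: 6 + 4 + 1 = 11
cache1 -> db2 -> mq2 -> db1 -> web2 -> lb1: 6 + 2 + 3 + 3 + 1 = 15
Shortest: 11 ms.

11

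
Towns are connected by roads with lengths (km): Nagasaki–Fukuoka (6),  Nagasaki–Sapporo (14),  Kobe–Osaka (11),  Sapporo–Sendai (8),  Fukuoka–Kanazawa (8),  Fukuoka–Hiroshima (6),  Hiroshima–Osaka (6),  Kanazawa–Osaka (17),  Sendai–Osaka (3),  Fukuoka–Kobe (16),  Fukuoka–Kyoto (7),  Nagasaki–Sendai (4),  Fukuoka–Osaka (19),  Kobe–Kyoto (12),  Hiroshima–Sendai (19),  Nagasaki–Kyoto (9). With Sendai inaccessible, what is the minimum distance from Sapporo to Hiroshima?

26

Comparing a few candidate routes:
Sapporo - Nagasaki - Fukuoka - Kanazawa - Osaka - Hiroshima: 14 + 6 + 8 + 17 + 6 = 51
Sapporo - Nagasaki - Fukuoka - Hiroshima: 14 + 6 + 6 = 26
Sapporo - Nagasaki - Kyoto - Fukuoka - Hiroshima: 14 + 9 + 7 + 6 = 36
Sapporo - Nagasaki - Fukuoka - Osaka - Hiroshima: 14 + 6 + 19 + 6 = 45
The minimum is 26 km.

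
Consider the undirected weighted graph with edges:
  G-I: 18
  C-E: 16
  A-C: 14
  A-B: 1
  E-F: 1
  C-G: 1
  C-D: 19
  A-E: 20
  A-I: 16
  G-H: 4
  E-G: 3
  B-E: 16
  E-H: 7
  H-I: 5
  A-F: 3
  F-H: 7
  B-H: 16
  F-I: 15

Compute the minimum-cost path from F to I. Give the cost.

12

A few of the F→I routes:
F-E-H-I: 1 + 7 + 5 = 13
F-E-G-I: 1 + 3 + 18 = 22
F-I: 15
F-A-I: 3 + 16 = 19
F-E-G-H-I: 1 + 3 + 4 + 5 = 13
F-H-I: 7 + 5 = 12
Shortest: 12.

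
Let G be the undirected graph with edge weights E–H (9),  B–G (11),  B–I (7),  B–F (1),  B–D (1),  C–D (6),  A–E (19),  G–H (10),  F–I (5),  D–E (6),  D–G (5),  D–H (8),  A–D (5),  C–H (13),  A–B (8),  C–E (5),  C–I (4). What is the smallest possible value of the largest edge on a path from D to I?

Checking several routes:
D → B → I: max(1, 7) = 7
D → B → F → I: max(1, 1, 5) = 5
D → E → C → I: max(6, 5, 4) = 6
D → C → I: max(6, 4) = 6
Smallest bottleneck: 5.

5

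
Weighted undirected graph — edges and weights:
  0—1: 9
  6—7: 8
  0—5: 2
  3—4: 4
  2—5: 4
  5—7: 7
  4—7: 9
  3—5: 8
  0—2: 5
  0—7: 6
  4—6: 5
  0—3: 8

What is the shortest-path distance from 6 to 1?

Checking several routes:
6→7→5→0→1: 8 + 7 + 2 + 9 = 26
6→4→3→5→0→1: 5 + 4 + 8 + 2 + 9 = 28
6→4→7→0→1: 5 + 9 + 6 + 9 = 29
6→4→7→5→0→1: 5 + 9 + 7 + 2 + 9 = 32
6→4→3→0→1: 5 + 4 + 8 + 9 = 26
6→7→0→1: 8 + 6 + 9 = 23
The minimum is 23.

23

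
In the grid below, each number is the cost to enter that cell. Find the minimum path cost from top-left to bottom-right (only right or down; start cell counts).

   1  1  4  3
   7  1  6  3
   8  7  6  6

Best path: r0c0 r0c1 r0c2 r0c3 r1c3 r2c3
Cost: 1 + 1 + 4 + 3 + 3 + 6 = 18

18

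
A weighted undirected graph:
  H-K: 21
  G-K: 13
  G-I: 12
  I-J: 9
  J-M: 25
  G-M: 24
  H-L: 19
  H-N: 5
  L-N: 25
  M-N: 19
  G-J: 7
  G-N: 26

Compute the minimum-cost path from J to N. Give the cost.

33

Comparing a few candidate routes:
J - M - N: 25 + 19 = 44
J - G - N: 7 + 26 = 33
J - G - K - H - N: 7 + 13 + 21 + 5 = 46
Best route has total 33.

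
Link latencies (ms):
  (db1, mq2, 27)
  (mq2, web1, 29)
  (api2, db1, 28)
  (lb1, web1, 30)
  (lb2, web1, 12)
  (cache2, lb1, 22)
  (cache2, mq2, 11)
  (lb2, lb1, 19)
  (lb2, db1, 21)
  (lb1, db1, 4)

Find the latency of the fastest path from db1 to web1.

Some routes from db1 to web1:
db1 - lb1 - lb2 - web1: 4 + 19 + 12 = 35
db1 - lb1 - web1: 4 + 30 = 34
db1 - lb2 - web1: 21 + 12 = 33
The minimum is 33 ms.

33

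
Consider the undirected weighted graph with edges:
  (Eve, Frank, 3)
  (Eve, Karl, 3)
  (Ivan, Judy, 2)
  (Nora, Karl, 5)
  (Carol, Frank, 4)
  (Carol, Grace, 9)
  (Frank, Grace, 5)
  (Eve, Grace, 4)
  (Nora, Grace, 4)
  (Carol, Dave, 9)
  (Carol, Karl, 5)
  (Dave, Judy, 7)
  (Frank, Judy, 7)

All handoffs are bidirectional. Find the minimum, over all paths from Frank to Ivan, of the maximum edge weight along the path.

7

Comparing a few candidate routes:
Frank → Eve → Karl → Carol → Dave → Judy → Ivan: max(3, 3, 5, 9, 7, 2) = 9
Frank → Judy → Ivan: max(7, 2) = 7
Frank → Eve → Karl → Nora → Grace → Carol → Dave → Judy → Ivan: max(3, 3, 5, 4, 9, 9, 7, 2) = 9
Frank → Carol → Dave → Judy → Ivan: max(4, 9, 7, 2) = 9
Smallest bottleneck: 7.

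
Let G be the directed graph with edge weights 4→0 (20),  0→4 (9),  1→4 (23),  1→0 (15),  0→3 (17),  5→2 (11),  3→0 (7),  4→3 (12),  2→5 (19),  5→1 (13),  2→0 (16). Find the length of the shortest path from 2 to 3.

33

A few of the 2→3 routes:
2 - 0 - 3: 16 + 17 = 33
2 - 0 - 4 - 3: 16 + 9 + 12 = 37
2 - 5 - 1 - 4 - 3: 19 + 13 + 23 + 12 = 67
2 - 5 - 1 - 0 - 3: 19 + 13 + 15 + 17 = 64
The minimum is 33.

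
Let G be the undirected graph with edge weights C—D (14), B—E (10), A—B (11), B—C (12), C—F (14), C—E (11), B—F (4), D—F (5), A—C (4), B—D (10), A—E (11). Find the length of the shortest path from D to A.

Comparing a few candidate routes:
D -> B -> A: 10 + 11 = 21
D -> C -> A: 14 + 4 = 18
D -> F -> B -> A: 5 + 4 + 11 = 20
D -> F -> C -> A: 5 + 14 + 4 = 23
The minimum is 18.

18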